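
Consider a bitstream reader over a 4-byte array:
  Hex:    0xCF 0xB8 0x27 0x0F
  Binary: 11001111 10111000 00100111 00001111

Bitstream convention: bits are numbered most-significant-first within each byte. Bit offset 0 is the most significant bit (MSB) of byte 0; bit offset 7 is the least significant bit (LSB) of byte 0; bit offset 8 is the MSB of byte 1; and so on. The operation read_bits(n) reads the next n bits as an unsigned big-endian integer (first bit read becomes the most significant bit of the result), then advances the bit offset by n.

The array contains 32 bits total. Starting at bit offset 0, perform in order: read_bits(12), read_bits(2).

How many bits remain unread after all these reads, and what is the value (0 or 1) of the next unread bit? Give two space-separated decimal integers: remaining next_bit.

Answer: 18 0

Derivation:
Read 1: bits[0:12] width=12 -> value=3323 (bin 110011111011); offset now 12 = byte 1 bit 4; 20 bits remain
Read 2: bits[12:14] width=2 -> value=2 (bin 10); offset now 14 = byte 1 bit 6; 18 bits remain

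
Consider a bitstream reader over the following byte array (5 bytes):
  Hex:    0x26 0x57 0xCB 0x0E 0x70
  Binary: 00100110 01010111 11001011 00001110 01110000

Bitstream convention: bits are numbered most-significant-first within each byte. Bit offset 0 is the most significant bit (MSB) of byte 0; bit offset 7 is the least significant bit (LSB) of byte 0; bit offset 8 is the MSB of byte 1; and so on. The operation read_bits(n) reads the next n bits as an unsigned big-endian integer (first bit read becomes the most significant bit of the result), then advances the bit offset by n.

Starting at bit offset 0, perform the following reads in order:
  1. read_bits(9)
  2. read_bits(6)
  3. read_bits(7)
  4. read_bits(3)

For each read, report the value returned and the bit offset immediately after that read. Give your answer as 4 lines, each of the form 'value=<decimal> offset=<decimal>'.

Read 1: bits[0:9] width=9 -> value=76 (bin 001001100); offset now 9 = byte 1 bit 1; 31 bits remain
Read 2: bits[9:15] width=6 -> value=43 (bin 101011); offset now 15 = byte 1 bit 7; 25 bits remain
Read 3: bits[15:22] width=7 -> value=114 (bin 1110010); offset now 22 = byte 2 bit 6; 18 bits remain
Read 4: bits[22:25] width=3 -> value=6 (bin 110); offset now 25 = byte 3 bit 1; 15 bits remain

Answer: value=76 offset=9
value=43 offset=15
value=114 offset=22
value=6 offset=25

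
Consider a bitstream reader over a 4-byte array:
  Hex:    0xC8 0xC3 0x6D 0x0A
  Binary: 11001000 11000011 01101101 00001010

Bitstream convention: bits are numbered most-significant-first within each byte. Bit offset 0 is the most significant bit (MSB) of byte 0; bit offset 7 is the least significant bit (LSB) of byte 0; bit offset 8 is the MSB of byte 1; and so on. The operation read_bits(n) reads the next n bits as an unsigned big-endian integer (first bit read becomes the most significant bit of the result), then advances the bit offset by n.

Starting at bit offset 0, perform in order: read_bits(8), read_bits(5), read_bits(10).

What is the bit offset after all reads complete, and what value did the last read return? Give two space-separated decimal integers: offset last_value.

Answer: 23 438

Derivation:
Read 1: bits[0:8] width=8 -> value=200 (bin 11001000); offset now 8 = byte 1 bit 0; 24 bits remain
Read 2: bits[8:13] width=5 -> value=24 (bin 11000); offset now 13 = byte 1 bit 5; 19 bits remain
Read 3: bits[13:23] width=10 -> value=438 (bin 0110110110); offset now 23 = byte 2 bit 7; 9 bits remain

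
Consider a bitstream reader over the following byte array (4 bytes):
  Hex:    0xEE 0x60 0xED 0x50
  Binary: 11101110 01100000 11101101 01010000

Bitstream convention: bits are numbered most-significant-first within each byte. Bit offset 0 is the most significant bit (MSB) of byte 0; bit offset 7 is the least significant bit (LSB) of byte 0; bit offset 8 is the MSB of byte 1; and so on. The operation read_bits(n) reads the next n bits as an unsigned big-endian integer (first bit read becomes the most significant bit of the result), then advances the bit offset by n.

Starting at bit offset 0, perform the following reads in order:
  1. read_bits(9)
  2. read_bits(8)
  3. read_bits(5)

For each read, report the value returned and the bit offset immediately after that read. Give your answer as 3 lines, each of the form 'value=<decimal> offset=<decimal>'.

Read 1: bits[0:9] width=9 -> value=476 (bin 111011100); offset now 9 = byte 1 bit 1; 23 bits remain
Read 2: bits[9:17] width=8 -> value=193 (bin 11000001); offset now 17 = byte 2 bit 1; 15 bits remain
Read 3: bits[17:22] width=5 -> value=27 (bin 11011); offset now 22 = byte 2 bit 6; 10 bits remain

Answer: value=476 offset=9
value=193 offset=17
value=27 offset=22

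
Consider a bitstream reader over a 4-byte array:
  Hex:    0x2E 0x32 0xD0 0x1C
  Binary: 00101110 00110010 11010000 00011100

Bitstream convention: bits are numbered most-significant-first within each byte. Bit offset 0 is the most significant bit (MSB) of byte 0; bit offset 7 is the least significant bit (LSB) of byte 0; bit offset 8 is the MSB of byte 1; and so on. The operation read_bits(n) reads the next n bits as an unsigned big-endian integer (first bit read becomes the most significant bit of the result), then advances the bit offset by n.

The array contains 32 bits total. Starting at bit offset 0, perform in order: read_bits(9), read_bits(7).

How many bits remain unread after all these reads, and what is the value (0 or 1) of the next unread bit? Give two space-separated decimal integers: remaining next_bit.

Answer: 16 1

Derivation:
Read 1: bits[0:9] width=9 -> value=92 (bin 001011100); offset now 9 = byte 1 bit 1; 23 bits remain
Read 2: bits[9:16] width=7 -> value=50 (bin 0110010); offset now 16 = byte 2 bit 0; 16 bits remain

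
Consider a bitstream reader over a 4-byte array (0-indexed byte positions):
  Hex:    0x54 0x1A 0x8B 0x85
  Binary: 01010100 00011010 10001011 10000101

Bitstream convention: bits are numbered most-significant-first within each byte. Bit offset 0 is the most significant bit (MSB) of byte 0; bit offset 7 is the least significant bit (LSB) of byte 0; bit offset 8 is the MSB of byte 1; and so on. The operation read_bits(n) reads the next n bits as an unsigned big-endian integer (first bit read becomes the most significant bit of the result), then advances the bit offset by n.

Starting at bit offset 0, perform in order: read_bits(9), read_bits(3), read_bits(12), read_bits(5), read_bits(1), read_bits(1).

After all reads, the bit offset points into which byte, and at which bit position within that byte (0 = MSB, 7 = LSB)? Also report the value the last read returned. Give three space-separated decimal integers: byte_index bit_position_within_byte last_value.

Answer: 3 7 0

Derivation:
Read 1: bits[0:9] width=9 -> value=168 (bin 010101000); offset now 9 = byte 1 bit 1; 23 bits remain
Read 2: bits[9:12] width=3 -> value=1 (bin 001); offset now 12 = byte 1 bit 4; 20 bits remain
Read 3: bits[12:24] width=12 -> value=2699 (bin 101010001011); offset now 24 = byte 3 bit 0; 8 bits remain
Read 4: bits[24:29] width=5 -> value=16 (bin 10000); offset now 29 = byte 3 bit 5; 3 bits remain
Read 5: bits[29:30] width=1 -> value=1 (bin 1); offset now 30 = byte 3 bit 6; 2 bits remain
Read 6: bits[30:31] width=1 -> value=0 (bin 0); offset now 31 = byte 3 bit 7; 1 bits remain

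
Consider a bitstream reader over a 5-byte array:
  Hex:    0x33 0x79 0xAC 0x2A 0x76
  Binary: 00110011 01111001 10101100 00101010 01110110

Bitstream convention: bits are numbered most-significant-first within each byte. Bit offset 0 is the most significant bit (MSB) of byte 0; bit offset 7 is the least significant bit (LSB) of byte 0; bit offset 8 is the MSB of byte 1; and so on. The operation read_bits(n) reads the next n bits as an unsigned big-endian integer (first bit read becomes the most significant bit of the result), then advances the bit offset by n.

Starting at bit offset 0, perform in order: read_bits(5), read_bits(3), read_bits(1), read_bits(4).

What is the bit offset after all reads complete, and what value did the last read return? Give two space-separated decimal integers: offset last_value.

Read 1: bits[0:5] width=5 -> value=6 (bin 00110); offset now 5 = byte 0 bit 5; 35 bits remain
Read 2: bits[5:8] width=3 -> value=3 (bin 011); offset now 8 = byte 1 bit 0; 32 bits remain
Read 3: bits[8:9] width=1 -> value=0 (bin 0); offset now 9 = byte 1 bit 1; 31 bits remain
Read 4: bits[9:13] width=4 -> value=15 (bin 1111); offset now 13 = byte 1 bit 5; 27 bits remain

Answer: 13 15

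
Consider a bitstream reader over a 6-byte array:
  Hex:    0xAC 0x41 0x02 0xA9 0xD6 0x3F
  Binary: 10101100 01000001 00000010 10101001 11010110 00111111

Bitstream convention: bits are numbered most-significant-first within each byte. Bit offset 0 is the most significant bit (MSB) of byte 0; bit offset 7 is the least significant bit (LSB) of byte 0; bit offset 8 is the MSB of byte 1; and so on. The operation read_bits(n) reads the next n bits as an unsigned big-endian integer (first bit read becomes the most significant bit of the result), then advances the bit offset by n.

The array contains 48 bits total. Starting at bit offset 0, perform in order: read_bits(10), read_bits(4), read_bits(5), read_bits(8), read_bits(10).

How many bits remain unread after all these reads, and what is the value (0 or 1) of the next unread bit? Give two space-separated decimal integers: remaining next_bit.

Read 1: bits[0:10] width=10 -> value=689 (bin 1010110001); offset now 10 = byte 1 bit 2; 38 bits remain
Read 2: bits[10:14] width=4 -> value=0 (bin 0000); offset now 14 = byte 1 bit 6; 34 bits remain
Read 3: bits[14:19] width=5 -> value=8 (bin 01000); offset now 19 = byte 2 bit 3; 29 bits remain
Read 4: bits[19:27] width=8 -> value=21 (bin 00010101); offset now 27 = byte 3 bit 3; 21 bits remain
Read 5: bits[27:37] width=10 -> value=314 (bin 0100111010); offset now 37 = byte 4 bit 5; 11 bits remain

Answer: 11 1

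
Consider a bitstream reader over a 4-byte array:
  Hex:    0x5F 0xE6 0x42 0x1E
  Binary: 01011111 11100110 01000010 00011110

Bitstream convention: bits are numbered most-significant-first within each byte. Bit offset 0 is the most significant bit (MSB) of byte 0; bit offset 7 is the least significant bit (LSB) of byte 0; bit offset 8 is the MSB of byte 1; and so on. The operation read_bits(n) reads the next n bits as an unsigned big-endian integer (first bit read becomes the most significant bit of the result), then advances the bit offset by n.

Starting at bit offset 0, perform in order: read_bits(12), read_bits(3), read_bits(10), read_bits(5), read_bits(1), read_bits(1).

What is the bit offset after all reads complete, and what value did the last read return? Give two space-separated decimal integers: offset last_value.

Read 1: bits[0:12] width=12 -> value=1534 (bin 010111111110); offset now 12 = byte 1 bit 4; 20 bits remain
Read 2: bits[12:15] width=3 -> value=3 (bin 011); offset now 15 = byte 1 bit 7; 17 bits remain
Read 3: bits[15:25] width=10 -> value=132 (bin 0010000100); offset now 25 = byte 3 bit 1; 7 bits remain
Read 4: bits[25:30] width=5 -> value=7 (bin 00111); offset now 30 = byte 3 bit 6; 2 bits remain
Read 5: bits[30:31] width=1 -> value=1 (bin 1); offset now 31 = byte 3 bit 7; 1 bits remain
Read 6: bits[31:32] width=1 -> value=0 (bin 0); offset now 32 = byte 4 bit 0; 0 bits remain

Answer: 32 0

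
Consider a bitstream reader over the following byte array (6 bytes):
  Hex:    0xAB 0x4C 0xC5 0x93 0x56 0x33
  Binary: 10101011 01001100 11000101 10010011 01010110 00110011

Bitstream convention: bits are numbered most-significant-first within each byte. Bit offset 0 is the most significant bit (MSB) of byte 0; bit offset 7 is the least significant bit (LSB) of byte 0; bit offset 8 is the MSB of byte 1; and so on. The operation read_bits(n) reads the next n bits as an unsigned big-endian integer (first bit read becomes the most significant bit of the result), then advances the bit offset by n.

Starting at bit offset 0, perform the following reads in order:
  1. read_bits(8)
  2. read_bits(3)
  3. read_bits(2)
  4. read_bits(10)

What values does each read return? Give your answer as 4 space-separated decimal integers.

Read 1: bits[0:8] width=8 -> value=171 (bin 10101011); offset now 8 = byte 1 bit 0; 40 bits remain
Read 2: bits[8:11] width=3 -> value=2 (bin 010); offset now 11 = byte 1 bit 3; 37 bits remain
Read 3: bits[11:13] width=2 -> value=1 (bin 01); offset now 13 = byte 1 bit 5; 35 bits remain
Read 4: bits[13:23] width=10 -> value=610 (bin 1001100010); offset now 23 = byte 2 bit 7; 25 bits remain

Answer: 171 2 1 610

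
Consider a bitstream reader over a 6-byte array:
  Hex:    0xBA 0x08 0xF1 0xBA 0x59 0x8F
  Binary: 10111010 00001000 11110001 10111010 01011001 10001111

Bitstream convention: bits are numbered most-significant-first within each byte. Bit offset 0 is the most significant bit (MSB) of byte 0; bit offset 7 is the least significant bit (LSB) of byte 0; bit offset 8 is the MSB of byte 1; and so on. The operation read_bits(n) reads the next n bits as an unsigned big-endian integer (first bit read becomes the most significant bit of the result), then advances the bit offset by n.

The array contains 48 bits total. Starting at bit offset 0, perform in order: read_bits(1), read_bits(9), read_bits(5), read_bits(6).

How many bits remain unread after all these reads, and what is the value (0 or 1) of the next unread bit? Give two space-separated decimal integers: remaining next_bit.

Answer: 27 0

Derivation:
Read 1: bits[0:1] width=1 -> value=1 (bin 1); offset now 1 = byte 0 bit 1; 47 bits remain
Read 2: bits[1:10] width=9 -> value=232 (bin 011101000); offset now 10 = byte 1 bit 2; 38 bits remain
Read 3: bits[10:15] width=5 -> value=4 (bin 00100); offset now 15 = byte 1 bit 7; 33 bits remain
Read 4: bits[15:21] width=6 -> value=30 (bin 011110); offset now 21 = byte 2 bit 5; 27 bits remain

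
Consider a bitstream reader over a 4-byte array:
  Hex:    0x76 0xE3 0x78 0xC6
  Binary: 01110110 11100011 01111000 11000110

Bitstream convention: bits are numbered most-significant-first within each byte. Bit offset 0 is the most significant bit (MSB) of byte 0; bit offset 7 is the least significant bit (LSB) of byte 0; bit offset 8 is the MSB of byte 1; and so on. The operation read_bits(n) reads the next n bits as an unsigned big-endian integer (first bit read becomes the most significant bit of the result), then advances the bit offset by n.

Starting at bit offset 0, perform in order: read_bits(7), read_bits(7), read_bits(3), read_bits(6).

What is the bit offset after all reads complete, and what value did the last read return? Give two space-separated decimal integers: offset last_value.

Answer: 23 60

Derivation:
Read 1: bits[0:7] width=7 -> value=59 (bin 0111011); offset now 7 = byte 0 bit 7; 25 bits remain
Read 2: bits[7:14] width=7 -> value=56 (bin 0111000); offset now 14 = byte 1 bit 6; 18 bits remain
Read 3: bits[14:17] width=3 -> value=6 (bin 110); offset now 17 = byte 2 bit 1; 15 bits remain
Read 4: bits[17:23] width=6 -> value=60 (bin 111100); offset now 23 = byte 2 bit 7; 9 bits remain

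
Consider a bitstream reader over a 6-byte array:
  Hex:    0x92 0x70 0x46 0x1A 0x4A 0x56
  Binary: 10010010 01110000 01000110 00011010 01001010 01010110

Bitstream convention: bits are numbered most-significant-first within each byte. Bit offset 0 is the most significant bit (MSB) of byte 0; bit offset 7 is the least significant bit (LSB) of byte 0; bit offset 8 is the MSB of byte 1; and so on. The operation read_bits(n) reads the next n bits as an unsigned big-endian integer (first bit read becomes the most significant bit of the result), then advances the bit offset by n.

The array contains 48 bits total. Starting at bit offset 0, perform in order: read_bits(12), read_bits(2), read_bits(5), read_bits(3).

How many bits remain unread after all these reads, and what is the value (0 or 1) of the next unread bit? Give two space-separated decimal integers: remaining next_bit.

Read 1: bits[0:12] width=12 -> value=2343 (bin 100100100111); offset now 12 = byte 1 bit 4; 36 bits remain
Read 2: bits[12:14] width=2 -> value=0 (bin 00); offset now 14 = byte 1 bit 6; 34 bits remain
Read 3: bits[14:19] width=5 -> value=2 (bin 00010); offset now 19 = byte 2 bit 3; 29 bits remain
Read 4: bits[19:22] width=3 -> value=1 (bin 001); offset now 22 = byte 2 bit 6; 26 bits remain

Answer: 26 1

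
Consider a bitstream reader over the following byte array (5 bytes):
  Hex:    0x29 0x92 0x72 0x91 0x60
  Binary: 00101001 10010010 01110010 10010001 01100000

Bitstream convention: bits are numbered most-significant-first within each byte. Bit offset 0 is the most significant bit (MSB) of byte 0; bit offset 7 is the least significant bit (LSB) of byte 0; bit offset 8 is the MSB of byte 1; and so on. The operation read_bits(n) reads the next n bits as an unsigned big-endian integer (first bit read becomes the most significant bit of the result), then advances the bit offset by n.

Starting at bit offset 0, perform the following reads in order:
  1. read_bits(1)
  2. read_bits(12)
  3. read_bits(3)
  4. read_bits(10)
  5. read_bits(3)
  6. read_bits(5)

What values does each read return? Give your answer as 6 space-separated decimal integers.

Answer: 0 1330 2 458 2 5

Derivation:
Read 1: bits[0:1] width=1 -> value=0 (bin 0); offset now 1 = byte 0 bit 1; 39 bits remain
Read 2: bits[1:13] width=12 -> value=1330 (bin 010100110010); offset now 13 = byte 1 bit 5; 27 bits remain
Read 3: bits[13:16] width=3 -> value=2 (bin 010); offset now 16 = byte 2 bit 0; 24 bits remain
Read 4: bits[16:26] width=10 -> value=458 (bin 0111001010); offset now 26 = byte 3 bit 2; 14 bits remain
Read 5: bits[26:29] width=3 -> value=2 (bin 010); offset now 29 = byte 3 bit 5; 11 bits remain
Read 6: bits[29:34] width=5 -> value=5 (bin 00101); offset now 34 = byte 4 bit 2; 6 bits remain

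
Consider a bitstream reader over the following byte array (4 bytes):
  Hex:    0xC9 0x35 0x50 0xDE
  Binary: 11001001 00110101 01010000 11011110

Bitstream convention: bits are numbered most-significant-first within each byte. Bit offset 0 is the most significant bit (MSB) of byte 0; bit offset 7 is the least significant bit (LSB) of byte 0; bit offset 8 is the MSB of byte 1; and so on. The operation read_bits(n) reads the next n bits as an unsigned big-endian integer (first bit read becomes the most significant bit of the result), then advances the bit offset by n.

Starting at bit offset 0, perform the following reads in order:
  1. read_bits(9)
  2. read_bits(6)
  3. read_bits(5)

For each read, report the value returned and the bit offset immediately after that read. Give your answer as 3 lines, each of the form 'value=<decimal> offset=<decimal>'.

Read 1: bits[0:9] width=9 -> value=402 (bin 110010010); offset now 9 = byte 1 bit 1; 23 bits remain
Read 2: bits[9:15] width=6 -> value=26 (bin 011010); offset now 15 = byte 1 bit 7; 17 bits remain
Read 3: bits[15:20] width=5 -> value=21 (bin 10101); offset now 20 = byte 2 bit 4; 12 bits remain

Answer: value=402 offset=9
value=26 offset=15
value=21 offset=20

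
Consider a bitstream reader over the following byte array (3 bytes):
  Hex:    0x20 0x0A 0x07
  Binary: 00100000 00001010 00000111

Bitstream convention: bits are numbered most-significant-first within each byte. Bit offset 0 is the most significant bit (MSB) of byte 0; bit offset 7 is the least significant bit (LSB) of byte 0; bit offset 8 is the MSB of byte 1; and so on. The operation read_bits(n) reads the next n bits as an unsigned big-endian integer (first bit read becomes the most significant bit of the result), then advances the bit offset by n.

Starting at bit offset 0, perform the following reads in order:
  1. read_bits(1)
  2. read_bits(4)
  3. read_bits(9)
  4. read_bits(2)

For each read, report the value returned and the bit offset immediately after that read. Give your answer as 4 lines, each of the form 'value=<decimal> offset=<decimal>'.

Answer: value=0 offset=1
value=4 offset=5
value=2 offset=14
value=2 offset=16

Derivation:
Read 1: bits[0:1] width=1 -> value=0 (bin 0); offset now 1 = byte 0 bit 1; 23 bits remain
Read 2: bits[1:5] width=4 -> value=4 (bin 0100); offset now 5 = byte 0 bit 5; 19 bits remain
Read 3: bits[5:14] width=9 -> value=2 (bin 000000010); offset now 14 = byte 1 bit 6; 10 bits remain
Read 4: bits[14:16] width=2 -> value=2 (bin 10); offset now 16 = byte 2 bit 0; 8 bits remain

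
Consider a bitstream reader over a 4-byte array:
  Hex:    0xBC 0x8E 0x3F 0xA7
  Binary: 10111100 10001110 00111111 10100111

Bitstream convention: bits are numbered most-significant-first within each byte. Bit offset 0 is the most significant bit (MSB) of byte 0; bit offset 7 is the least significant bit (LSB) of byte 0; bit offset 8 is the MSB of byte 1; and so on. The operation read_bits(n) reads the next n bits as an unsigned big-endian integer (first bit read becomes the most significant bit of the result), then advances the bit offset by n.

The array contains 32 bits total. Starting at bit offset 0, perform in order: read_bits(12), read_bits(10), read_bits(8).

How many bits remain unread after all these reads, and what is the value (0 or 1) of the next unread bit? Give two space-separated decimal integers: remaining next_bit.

Answer: 2 1

Derivation:
Read 1: bits[0:12] width=12 -> value=3016 (bin 101111001000); offset now 12 = byte 1 bit 4; 20 bits remain
Read 2: bits[12:22] width=10 -> value=911 (bin 1110001111); offset now 22 = byte 2 bit 6; 10 bits remain
Read 3: bits[22:30] width=8 -> value=233 (bin 11101001); offset now 30 = byte 3 bit 6; 2 bits remain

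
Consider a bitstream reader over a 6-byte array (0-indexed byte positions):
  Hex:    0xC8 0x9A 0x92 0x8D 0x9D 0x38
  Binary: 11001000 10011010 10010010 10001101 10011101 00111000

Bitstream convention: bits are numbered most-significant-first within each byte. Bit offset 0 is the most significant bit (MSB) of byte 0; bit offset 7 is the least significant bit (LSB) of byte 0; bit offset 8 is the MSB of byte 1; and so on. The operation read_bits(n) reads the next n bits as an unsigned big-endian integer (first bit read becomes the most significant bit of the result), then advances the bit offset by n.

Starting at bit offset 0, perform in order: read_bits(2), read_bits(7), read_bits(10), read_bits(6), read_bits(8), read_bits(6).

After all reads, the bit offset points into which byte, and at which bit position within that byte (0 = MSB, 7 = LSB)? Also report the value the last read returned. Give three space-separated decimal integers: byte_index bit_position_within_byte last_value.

Answer: 4 7 14

Derivation:
Read 1: bits[0:2] width=2 -> value=3 (bin 11); offset now 2 = byte 0 bit 2; 46 bits remain
Read 2: bits[2:9] width=7 -> value=17 (bin 0010001); offset now 9 = byte 1 bit 1; 39 bits remain
Read 3: bits[9:19] width=10 -> value=212 (bin 0011010100); offset now 19 = byte 2 bit 3; 29 bits remain
Read 4: bits[19:25] width=6 -> value=37 (bin 100101); offset now 25 = byte 3 bit 1; 23 bits remain
Read 5: bits[25:33] width=8 -> value=27 (bin 00011011); offset now 33 = byte 4 bit 1; 15 bits remain
Read 6: bits[33:39] width=6 -> value=14 (bin 001110); offset now 39 = byte 4 bit 7; 9 bits remain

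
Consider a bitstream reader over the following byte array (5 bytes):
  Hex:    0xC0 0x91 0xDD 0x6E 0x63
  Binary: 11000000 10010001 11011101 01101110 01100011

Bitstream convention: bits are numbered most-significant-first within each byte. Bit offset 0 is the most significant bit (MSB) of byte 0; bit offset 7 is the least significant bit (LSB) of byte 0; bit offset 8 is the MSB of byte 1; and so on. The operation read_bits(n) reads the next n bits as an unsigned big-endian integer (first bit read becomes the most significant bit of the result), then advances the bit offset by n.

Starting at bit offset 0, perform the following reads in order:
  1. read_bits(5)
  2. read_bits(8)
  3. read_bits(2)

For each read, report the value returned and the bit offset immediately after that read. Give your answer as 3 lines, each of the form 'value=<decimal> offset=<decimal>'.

Answer: value=24 offset=5
value=18 offset=13
value=0 offset=15

Derivation:
Read 1: bits[0:5] width=5 -> value=24 (bin 11000); offset now 5 = byte 0 bit 5; 35 bits remain
Read 2: bits[5:13] width=8 -> value=18 (bin 00010010); offset now 13 = byte 1 bit 5; 27 bits remain
Read 3: bits[13:15] width=2 -> value=0 (bin 00); offset now 15 = byte 1 bit 7; 25 bits remain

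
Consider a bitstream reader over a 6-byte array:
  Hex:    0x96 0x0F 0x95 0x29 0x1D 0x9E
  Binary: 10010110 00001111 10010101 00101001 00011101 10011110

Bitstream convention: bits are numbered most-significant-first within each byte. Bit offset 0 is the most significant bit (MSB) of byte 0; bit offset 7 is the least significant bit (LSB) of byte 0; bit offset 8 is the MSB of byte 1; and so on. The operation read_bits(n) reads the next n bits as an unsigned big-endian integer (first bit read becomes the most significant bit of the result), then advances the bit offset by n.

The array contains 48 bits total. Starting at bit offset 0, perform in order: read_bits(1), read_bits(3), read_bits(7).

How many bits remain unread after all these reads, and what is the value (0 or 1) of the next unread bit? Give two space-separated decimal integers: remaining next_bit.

Answer: 37 0

Derivation:
Read 1: bits[0:1] width=1 -> value=1 (bin 1); offset now 1 = byte 0 bit 1; 47 bits remain
Read 2: bits[1:4] width=3 -> value=1 (bin 001); offset now 4 = byte 0 bit 4; 44 bits remain
Read 3: bits[4:11] width=7 -> value=48 (bin 0110000); offset now 11 = byte 1 bit 3; 37 bits remain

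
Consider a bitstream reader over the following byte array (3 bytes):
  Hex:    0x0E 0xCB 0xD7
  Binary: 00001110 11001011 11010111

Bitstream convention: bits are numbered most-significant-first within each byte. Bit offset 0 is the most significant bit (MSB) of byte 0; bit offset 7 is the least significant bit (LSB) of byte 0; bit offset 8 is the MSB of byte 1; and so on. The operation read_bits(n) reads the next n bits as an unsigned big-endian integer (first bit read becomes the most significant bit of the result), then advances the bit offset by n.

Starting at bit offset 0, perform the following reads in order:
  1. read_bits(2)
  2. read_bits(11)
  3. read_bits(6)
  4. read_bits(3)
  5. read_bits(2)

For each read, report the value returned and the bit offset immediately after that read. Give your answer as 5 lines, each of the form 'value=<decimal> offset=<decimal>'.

Read 1: bits[0:2] width=2 -> value=0 (bin 00); offset now 2 = byte 0 bit 2; 22 bits remain
Read 2: bits[2:13] width=11 -> value=473 (bin 00111011001); offset now 13 = byte 1 bit 5; 11 bits remain
Read 3: bits[13:19] width=6 -> value=30 (bin 011110); offset now 19 = byte 2 bit 3; 5 bits remain
Read 4: bits[19:22] width=3 -> value=5 (bin 101); offset now 22 = byte 2 bit 6; 2 bits remain
Read 5: bits[22:24] width=2 -> value=3 (bin 11); offset now 24 = byte 3 bit 0; 0 bits remain

Answer: value=0 offset=2
value=473 offset=13
value=30 offset=19
value=5 offset=22
value=3 offset=24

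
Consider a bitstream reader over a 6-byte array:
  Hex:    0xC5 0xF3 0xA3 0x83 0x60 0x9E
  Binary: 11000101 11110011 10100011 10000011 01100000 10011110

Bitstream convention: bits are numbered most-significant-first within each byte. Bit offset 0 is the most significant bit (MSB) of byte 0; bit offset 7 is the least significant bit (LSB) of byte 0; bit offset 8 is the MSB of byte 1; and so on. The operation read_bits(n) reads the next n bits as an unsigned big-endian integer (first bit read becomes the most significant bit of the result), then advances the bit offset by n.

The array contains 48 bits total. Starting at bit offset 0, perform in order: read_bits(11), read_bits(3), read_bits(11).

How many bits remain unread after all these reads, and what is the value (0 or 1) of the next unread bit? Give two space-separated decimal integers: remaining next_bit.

Answer: 23 0

Derivation:
Read 1: bits[0:11] width=11 -> value=1583 (bin 11000101111); offset now 11 = byte 1 bit 3; 37 bits remain
Read 2: bits[11:14] width=3 -> value=4 (bin 100); offset now 14 = byte 1 bit 6; 34 bits remain
Read 3: bits[14:25] width=11 -> value=1863 (bin 11101000111); offset now 25 = byte 3 bit 1; 23 bits remain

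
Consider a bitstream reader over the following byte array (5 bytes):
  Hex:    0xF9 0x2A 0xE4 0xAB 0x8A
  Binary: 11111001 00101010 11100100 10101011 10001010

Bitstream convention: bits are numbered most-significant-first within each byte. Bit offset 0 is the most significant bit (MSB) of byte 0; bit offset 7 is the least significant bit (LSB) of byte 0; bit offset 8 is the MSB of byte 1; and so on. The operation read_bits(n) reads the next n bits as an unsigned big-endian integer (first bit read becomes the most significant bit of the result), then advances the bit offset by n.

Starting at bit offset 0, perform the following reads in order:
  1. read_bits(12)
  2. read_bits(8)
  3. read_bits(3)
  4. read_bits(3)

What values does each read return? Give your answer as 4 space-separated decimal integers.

Read 1: bits[0:12] width=12 -> value=3986 (bin 111110010010); offset now 12 = byte 1 bit 4; 28 bits remain
Read 2: bits[12:20] width=8 -> value=174 (bin 10101110); offset now 20 = byte 2 bit 4; 20 bits remain
Read 3: bits[20:23] width=3 -> value=2 (bin 010); offset now 23 = byte 2 bit 7; 17 bits remain
Read 4: bits[23:26] width=3 -> value=2 (bin 010); offset now 26 = byte 3 bit 2; 14 bits remain

Answer: 3986 174 2 2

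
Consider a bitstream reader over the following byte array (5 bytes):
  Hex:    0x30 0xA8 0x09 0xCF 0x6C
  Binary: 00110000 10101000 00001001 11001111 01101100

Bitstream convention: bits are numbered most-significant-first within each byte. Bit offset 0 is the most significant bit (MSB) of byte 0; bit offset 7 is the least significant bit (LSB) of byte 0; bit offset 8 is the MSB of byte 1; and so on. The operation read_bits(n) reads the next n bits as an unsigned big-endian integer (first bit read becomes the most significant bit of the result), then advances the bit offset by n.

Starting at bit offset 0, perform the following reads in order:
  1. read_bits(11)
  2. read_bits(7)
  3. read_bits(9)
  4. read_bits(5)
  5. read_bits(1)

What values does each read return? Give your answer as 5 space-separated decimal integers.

Read 1: bits[0:11] width=11 -> value=389 (bin 00110000101); offset now 11 = byte 1 bit 3; 29 bits remain
Read 2: bits[11:18] width=7 -> value=32 (bin 0100000); offset now 18 = byte 2 bit 2; 22 bits remain
Read 3: bits[18:27] width=9 -> value=78 (bin 001001110); offset now 27 = byte 3 bit 3; 13 bits remain
Read 4: bits[27:32] width=5 -> value=15 (bin 01111); offset now 32 = byte 4 bit 0; 8 bits remain
Read 5: bits[32:33] width=1 -> value=0 (bin 0); offset now 33 = byte 4 bit 1; 7 bits remain

Answer: 389 32 78 15 0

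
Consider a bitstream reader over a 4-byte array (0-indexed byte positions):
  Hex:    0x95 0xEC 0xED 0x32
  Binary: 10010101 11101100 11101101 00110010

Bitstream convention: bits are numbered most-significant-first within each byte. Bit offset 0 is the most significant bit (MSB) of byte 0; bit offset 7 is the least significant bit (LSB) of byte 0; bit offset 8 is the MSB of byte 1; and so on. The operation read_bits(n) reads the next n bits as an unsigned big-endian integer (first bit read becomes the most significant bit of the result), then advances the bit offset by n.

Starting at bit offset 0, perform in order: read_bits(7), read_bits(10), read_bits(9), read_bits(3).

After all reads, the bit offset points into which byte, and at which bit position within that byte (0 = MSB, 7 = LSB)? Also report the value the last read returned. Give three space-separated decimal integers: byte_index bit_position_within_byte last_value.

Read 1: bits[0:7] width=7 -> value=74 (bin 1001010); offset now 7 = byte 0 bit 7; 25 bits remain
Read 2: bits[7:17] width=10 -> value=985 (bin 1111011001); offset now 17 = byte 2 bit 1; 15 bits remain
Read 3: bits[17:26] width=9 -> value=436 (bin 110110100); offset now 26 = byte 3 bit 2; 6 bits remain
Read 4: bits[26:29] width=3 -> value=6 (bin 110); offset now 29 = byte 3 bit 5; 3 bits remain

Answer: 3 5 6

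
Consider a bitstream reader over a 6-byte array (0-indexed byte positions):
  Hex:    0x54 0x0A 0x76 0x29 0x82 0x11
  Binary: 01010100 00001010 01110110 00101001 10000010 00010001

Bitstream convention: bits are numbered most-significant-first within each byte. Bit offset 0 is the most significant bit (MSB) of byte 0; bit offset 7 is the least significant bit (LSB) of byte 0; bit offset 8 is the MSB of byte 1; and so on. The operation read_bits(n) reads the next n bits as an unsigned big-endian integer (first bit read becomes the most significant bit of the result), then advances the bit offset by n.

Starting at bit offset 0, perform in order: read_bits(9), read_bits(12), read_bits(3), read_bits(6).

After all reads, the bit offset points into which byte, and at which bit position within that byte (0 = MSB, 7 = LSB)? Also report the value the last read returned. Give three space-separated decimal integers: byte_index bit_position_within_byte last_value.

Answer: 3 6 10

Derivation:
Read 1: bits[0:9] width=9 -> value=168 (bin 010101000); offset now 9 = byte 1 bit 1; 39 bits remain
Read 2: bits[9:21] width=12 -> value=334 (bin 000101001110); offset now 21 = byte 2 bit 5; 27 bits remain
Read 3: bits[21:24] width=3 -> value=6 (bin 110); offset now 24 = byte 3 bit 0; 24 bits remain
Read 4: bits[24:30] width=6 -> value=10 (bin 001010); offset now 30 = byte 3 bit 6; 18 bits remain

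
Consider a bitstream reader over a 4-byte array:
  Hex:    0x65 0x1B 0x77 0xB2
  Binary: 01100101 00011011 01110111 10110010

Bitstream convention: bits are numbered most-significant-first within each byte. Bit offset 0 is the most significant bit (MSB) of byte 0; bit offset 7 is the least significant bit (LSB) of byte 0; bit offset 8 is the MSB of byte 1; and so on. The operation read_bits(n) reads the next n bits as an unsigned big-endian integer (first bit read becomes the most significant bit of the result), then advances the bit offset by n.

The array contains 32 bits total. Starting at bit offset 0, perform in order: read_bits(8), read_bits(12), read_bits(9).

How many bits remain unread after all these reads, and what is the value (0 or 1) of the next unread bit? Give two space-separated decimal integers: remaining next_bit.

Answer: 3 0

Derivation:
Read 1: bits[0:8] width=8 -> value=101 (bin 01100101); offset now 8 = byte 1 bit 0; 24 bits remain
Read 2: bits[8:20] width=12 -> value=439 (bin 000110110111); offset now 20 = byte 2 bit 4; 12 bits remain
Read 3: bits[20:29] width=9 -> value=246 (bin 011110110); offset now 29 = byte 3 bit 5; 3 bits remain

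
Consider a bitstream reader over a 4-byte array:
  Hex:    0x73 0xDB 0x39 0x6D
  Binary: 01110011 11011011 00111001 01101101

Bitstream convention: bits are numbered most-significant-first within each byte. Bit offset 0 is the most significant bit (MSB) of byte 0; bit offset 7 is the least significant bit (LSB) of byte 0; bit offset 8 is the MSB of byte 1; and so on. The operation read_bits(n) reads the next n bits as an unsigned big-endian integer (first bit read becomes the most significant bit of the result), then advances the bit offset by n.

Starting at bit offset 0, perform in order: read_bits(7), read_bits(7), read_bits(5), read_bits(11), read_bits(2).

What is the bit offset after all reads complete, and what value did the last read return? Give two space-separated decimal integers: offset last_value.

Answer: 32 1

Derivation:
Read 1: bits[0:7] width=7 -> value=57 (bin 0111001); offset now 7 = byte 0 bit 7; 25 bits remain
Read 2: bits[7:14] width=7 -> value=118 (bin 1110110); offset now 14 = byte 1 bit 6; 18 bits remain
Read 3: bits[14:19] width=5 -> value=25 (bin 11001); offset now 19 = byte 2 bit 3; 13 bits remain
Read 4: bits[19:30] width=11 -> value=1627 (bin 11001011011); offset now 30 = byte 3 bit 6; 2 bits remain
Read 5: bits[30:32] width=2 -> value=1 (bin 01); offset now 32 = byte 4 bit 0; 0 bits remain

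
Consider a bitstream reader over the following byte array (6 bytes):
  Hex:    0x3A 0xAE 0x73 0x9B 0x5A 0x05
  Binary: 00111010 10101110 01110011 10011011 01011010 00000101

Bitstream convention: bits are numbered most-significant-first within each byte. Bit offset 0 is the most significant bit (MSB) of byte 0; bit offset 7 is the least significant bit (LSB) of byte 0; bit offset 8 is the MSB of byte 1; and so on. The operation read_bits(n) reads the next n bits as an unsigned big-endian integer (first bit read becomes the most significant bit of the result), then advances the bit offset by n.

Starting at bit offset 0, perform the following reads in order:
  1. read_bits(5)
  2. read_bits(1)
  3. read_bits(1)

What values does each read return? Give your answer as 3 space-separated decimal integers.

Read 1: bits[0:5] width=5 -> value=7 (bin 00111); offset now 5 = byte 0 bit 5; 43 bits remain
Read 2: bits[5:6] width=1 -> value=0 (bin 0); offset now 6 = byte 0 bit 6; 42 bits remain
Read 3: bits[6:7] width=1 -> value=1 (bin 1); offset now 7 = byte 0 bit 7; 41 bits remain

Answer: 7 0 1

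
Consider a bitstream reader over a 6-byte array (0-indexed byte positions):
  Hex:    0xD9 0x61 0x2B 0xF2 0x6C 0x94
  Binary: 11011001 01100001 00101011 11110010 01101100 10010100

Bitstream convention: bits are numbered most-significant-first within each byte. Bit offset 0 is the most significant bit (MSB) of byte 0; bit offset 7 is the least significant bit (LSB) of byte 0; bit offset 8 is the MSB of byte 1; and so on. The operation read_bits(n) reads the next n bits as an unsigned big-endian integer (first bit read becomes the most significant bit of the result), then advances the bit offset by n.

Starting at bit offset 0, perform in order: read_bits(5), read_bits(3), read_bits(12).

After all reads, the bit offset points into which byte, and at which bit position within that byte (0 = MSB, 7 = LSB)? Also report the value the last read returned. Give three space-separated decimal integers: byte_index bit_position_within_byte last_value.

Answer: 2 4 1554

Derivation:
Read 1: bits[0:5] width=5 -> value=27 (bin 11011); offset now 5 = byte 0 bit 5; 43 bits remain
Read 2: bits[5:8] width=3 -> value=1 (bin 001); offset now 8 = byte 1 bit 0; 40 bits remain
Read 3: bits[8:20] width=12 -> value=1554 (bin 011000010010); offset now 20 = byte 2 bit 4; 28 bits remain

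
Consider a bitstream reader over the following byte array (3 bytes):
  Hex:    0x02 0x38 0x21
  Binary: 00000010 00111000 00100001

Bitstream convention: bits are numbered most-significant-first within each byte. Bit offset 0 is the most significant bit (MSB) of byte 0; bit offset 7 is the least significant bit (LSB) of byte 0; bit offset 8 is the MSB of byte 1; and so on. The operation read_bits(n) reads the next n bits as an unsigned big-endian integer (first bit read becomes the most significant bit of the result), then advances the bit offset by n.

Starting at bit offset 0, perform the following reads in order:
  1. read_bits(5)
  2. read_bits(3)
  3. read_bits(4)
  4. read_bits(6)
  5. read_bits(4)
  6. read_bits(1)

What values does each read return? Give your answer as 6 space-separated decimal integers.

Answer: 0 2 3 32 8 0

Derivation:
Read 1: bits[0:5] width=5 -> value=0 (bin 00000); offset now 5 = byte 0 bit 5; 19 bits remain
Read 2: bits[5:8] width=3 -> value=2 (bin 010); offset now 8 = byte 1 bit 0; 16 bits remain
Read 3: bits[8:12] width=4 -> value=3 (bin 0011); offset now 12 = byte 1 bit 4; 12 bits remain
Read 4: bits[12:18] width=6 -> value=32 (bin 100000); offset now 18 = byte 2 bit 2; 6 bits remain
Read 5: bits[18:22] width=4 -> value=8 (bin 1000); offset now 22 = byte 2 bit 6; 2 bits remain
Read 6: bits[22:23] width=1 -> value=0 (bin 0); offset now 23 = byte 2 bit 7; 1 bits remain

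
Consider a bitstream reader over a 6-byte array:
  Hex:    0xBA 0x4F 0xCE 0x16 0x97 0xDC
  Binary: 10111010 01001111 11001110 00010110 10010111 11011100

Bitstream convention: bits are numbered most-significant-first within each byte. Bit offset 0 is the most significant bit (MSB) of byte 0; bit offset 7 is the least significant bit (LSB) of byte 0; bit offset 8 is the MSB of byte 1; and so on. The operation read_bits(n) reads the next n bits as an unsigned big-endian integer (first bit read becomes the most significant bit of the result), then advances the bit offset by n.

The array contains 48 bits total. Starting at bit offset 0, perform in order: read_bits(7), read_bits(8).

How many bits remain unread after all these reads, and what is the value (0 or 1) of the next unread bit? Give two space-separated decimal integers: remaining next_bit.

Read 1: bits[0:7] width=7 -> value=93 (bin 1011101); offset now 7 = byte 0 bit 7; 41 bits remain
Read 2: bits[7:15] width=8 -> value=39 (bin 00100111); offset now 15 = byte 1 bit 7; 33 bits remain

Answer: 33 1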